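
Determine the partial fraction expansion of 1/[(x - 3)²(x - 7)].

Cover-up at x=7: γ = 1/(7 - 3)² = 1/16. Cover-up at x=3: β = 1/(3 - 7) = -1/4. Comparing x² coeff: α = -γ = -1/16
Result: (-1/16)/(x - 3) - (1/4)/(x - 3)² + (1/16)/(x - 7)


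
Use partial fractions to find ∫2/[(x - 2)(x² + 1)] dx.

Cover-up at x=2: α = 2/(2²+1) = 2/5. Coeff matching: β = -2/5, γ = -4/5. Decomposition: (2/5)/(x - 2) - ((2/5)x + 4/5)/(x² + 1). Integrate: linear → ln, quadratic → (1/2)ln + arctan: (2/5) ln|(x - 2)| - (1/5) ln(x² + 1) - (4/5) arctan(x) + C


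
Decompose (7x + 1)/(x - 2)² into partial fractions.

(7x + 1) = P(x - 2) + Q. At x = 2: Q = 7·2 + 1 = 15. Coeff of x: P = 7
Result: 7/(x - 2) + 15/(x - 2)²


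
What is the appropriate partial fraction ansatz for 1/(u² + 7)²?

Repeated quadratic factor: (Pu + Q)/(u² + 7) + (Ru + S)/(u² + 7)²


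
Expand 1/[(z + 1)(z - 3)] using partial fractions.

1/(z + 1)(z - 3) = α/(z + 1) + β/(z - 3). α = 1/(-1 - 3) = -1/4, β = 1/(3 + 1) = 1/4
Result: (-1/4)/(z + 1) + (1/4)/(z - 3)


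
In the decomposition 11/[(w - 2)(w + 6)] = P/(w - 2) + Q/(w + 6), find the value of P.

Cover-up at w = 2: P = 11/(2 + 6) = 11/8


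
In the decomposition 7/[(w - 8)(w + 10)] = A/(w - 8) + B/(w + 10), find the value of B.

Cover-up at w = -10: B = 7/(-10 - 8) = -7/18


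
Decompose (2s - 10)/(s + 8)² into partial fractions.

(2s - 10) = α(s + 8) + β. At s = -8: β = 2·(-8) - 10 = -26. Coeff of s: α = 2
Result: 2/(s + 8) - 26/(s + 8)²


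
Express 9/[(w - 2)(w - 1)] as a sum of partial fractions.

9/(w - 2)(w - 1) = α/(w - 2) + β/(w - 1). α = 9/(2 - 1) = 9, β = 9/(1 - 2) = -9
Result: 9/(w - 2) - 9/(w - 1)


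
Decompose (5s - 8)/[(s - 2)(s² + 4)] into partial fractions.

At s=2: P = (5·2 - 8)/(2² + 4) = 1/4. Q = -P = -1/4, R = 5 - 2·P = 9/2
Result: (1/4)/(s - 2) - ((1/4)s - 9/2)/(s² + 4)


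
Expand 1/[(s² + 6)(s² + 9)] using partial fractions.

Coefficient matching gives α = γ = 0, β = 1/(9-6) = 1/3, δ = -β = -1/3
Result: (1/3)/(s² + 6) - (1/3)/(s² + 9)


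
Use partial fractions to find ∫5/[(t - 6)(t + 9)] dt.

Decompose: 5/[(t - 6)(t + 9)] = (1/3)/(t - 6) - (1/3)/(t + 9). Integrate each term: (1/3) ln|(t - 6)| - (1/3) ln|(t + 9)| + C


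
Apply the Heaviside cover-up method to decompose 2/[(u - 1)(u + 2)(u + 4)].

Cover (u - 1), u=1: A = 2/[(1 + 2)(1 + 4)] = 2/15. Cover (u + 2), u=-2: B = 2/[(-2 - 1)(-2 + 4)] = -1/3. Cover (u + 4), u=-4: C = 2/[(-4 - 1)(-4 + 2)] = 1/5.
Result: (2/15)/(u - 1) - (1/3)/(u + 2) + (1/5)/(u + 4)


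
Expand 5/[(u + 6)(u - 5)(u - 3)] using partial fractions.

Using cover-up method: P = 5/99, Q = 5/22, R = -5/18
Result: (5/99)/(u + 6) + (5/22)/(u - 5) - (5/18)/(u - 3)


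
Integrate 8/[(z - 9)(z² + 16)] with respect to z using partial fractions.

Cover-up at z=9: A = 8/(9²+16) = 8/97. Coeff matching: B = -8/97, C = -72/97. Decomposition: (8/97)/(z - 9) - ((8/97)z + 72/97)/(z² + 16). Integrate: linear → ln, quadratic → (1/2)ln + arctan: (8/97) ln|(z - 9)| - (4/97) ln(z² + 16) - (18/97) arctan(z/4) + C


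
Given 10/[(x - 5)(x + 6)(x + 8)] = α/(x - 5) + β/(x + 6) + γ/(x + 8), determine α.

Cover-up at x = 5: α = 10/[(5 + 6)(5 + 8)] = 10/[(11)(13)] = 10/143


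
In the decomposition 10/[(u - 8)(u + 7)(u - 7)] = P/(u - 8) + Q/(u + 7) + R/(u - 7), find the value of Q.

Cover-up at u = -7: Q = 10/[(-7 - 8)(-7 - 7)] = 10/[(-15)(-14)] = 10/210 = 1/21


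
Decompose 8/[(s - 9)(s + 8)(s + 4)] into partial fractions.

Using cover-up method: α = 8/221, β = 2/17, γ = -2/13
Result: (8/221)/(s - 9) + (2/17)/(s + 8) - (2/13)/(s + 4)


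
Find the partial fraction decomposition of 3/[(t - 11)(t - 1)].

3/(t - 11)(t - 1) = α/(t - 11) + β/(t - 1). α = 3/(11 - 1) = 3/10, β = 3/(1 - 11) = -3/10
Result: (3/10)/(t - 11) - (3/10)/(t - 1)


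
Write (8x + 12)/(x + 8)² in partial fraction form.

(8x + 12) = P(x + 8) + Q. At x = -8: Q = 8·(-8) + 12 = -52. Coeff of x: P = 8
Result: 8/(x + 8) - 52/(x + 8)²


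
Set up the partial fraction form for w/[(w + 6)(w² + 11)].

Linear + irreducible quadratic: α/(w + 6) + (βw + γ)/(w² + 11)


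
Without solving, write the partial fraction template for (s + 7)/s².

Repeated linear factor: P/s + Q/s²


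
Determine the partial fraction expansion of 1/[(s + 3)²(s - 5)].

Cover-up at s=5: C = 1/(5 + 3)² = 1/64. Cover-up at s=-3: B = 1/(-3 - 5) = -1/8. Comparing s² coeff: A = -C = -1/64
Result: (-1/64)/(s + 3) - (1/8)/(s + 3)² + (1/64)/(s - 5)


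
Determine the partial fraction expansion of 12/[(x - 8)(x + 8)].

12/(x - 8)(x + 8) = α/(x - 8) + β/(x + 8). α = 12/(8 + 8) = 3/4, β = 12/(-8 - 8) = -3/4
Result: (3/4)/(x - 8) - (3/4)/(x + 8)


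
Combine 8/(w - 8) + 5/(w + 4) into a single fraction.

Common denominator (w - 8)(w + 4). Numerator: 8(w + 4) + 5(w - 8) = (8w + 32) + (5w - 40) = 13w - 8
Result: (13w - 8)/[(w - 8)(w + 4)]


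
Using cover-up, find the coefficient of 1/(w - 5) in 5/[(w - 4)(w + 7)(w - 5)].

Cover (w - 5), set w=5: 5/[(5 - 4)(5 + 7)] = 5/12


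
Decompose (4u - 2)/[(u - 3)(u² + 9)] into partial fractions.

At u=3: α = (4·3 - 2)/(3² + 9) = 5/9. β = -α = -5/9, γ = 4 - 3·α = 7/3
Result: (5/9)/(u - 3) - ((5/9)u - 7/3)/(u² + 9)


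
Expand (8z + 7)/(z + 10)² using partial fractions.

(8z + 7) = A(z + 10) + B. At z = -10: B = 8·(-10) + 7 = -73. Coeff of z: A = 8
Result: 8/(z + 10) - 73/(z + 10)²


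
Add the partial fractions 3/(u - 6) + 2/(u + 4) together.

Common denominator (u - 6)(u + 4). Numerator: 3(u + 4) + 2(u - 6) = (3u + 12) + (2u - 12) = 5u
Result: (5u)/[(u - 6)(u + 4)]


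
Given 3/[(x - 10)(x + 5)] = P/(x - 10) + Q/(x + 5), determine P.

Cover-up at x = 10: P = 3/(10 + 5) = 3/15 = 1/5


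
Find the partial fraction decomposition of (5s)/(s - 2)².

(5s) = α(s - 2) + β. At s = 2: β = 5·2 + 0 = 10. Coeff of s: α = 5
Result: 5/(s - 2) + 10/(s - 2)²


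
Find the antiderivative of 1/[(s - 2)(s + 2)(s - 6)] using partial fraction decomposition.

Cover-up: A = -1/16, B = 1/32, C = 1/32. Decomposition: (-1/16)/(s - 2) + (1/32)/(s + 2) + (1/32)/(s - 6). Integrate each term: (-1/16) ln|(s - 2)| + (1/32) ln|(s + 2)| + (1/32) ln|(s - 6)| + C


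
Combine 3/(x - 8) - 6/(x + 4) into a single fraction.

Common denominator (x - 8)(x + 4). Numerator: 3(x + 4) - 6(x - 8) = (3x + 12) - (6x - 48) = -3x + 60
Result: (-3x + 60)/[(x - 8)(x + 4)]


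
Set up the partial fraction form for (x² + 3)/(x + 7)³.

Repeated linear factor (power 3): α/(x + 7) + β/(x + 7)² + γ/(x + 7)³


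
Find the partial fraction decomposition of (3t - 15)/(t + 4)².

(3t - 15) = α(t + 4) + β. At t = -4: β = 3·(-4) - 15 = -27. Coeff of t: α = 3
Result: 3/(t + 4) - 27/(t + 4)²


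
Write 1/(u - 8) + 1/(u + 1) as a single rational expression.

Common denominator (u - 8)(u + 1). Numerator: 1(u + 1) + 1(u - 8) = (u + 1) + (u - 8) = 2u - 7
Result: (2u - 7)/[(u - 8)(u + 1)]


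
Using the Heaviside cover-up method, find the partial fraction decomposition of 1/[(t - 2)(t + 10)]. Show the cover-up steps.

Cover (t - 2): set t=2, get α = 1/(2 + 10) = 1/12. Cover (t + 10): set t=-10, get β = 1/(-10 - 2) = -1/12.
Result: (1/12)/(t - 2) - (1/12)/(t + 10)


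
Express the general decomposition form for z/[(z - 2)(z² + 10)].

Linear + irreducible quadratic: A/(z - 2) + (Bz + C)/(z² + 10)


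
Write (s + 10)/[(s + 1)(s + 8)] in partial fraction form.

At s=-1: P = (1·(-1) + 10)/(-1 + 8) = 9/7. At s=-8: Q = (1·(-8) + 10)/(-8 + 1) = -2/7
Result: (9/7)/(s + 1) - (2/7)/(s + 8)


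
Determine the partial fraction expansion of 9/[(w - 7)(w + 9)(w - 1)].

Using cover-up method: P = 3/32, Q = 9/160, R = -3/20
Result: (3/32)/(w - 7) + (9/160)/(w + 9) - (3/20)/(w - 1)


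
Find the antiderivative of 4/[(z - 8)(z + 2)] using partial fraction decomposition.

Decompose: 4/[(z - 8)(z + 2)] = (2/5)/(z - 8) - (2/5)/(z + 2). Integrate each term: (2/5) ln|(z - 8)| - (2/5) ln|(z + 2)| + C


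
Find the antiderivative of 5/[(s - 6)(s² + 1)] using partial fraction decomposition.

Cover-up at s=6: α = 5/(6²+1) = 5/37. Coeff matching: β = -5/37, γ = -30/37. Decomposition: (5/37)/(s - 6) - ((5/37)s + 30/37)/(s² + 1). Integrate: linear → ln, quadratic → (1/2)ln + arctan: (5/37) ln|(s - 6)| - (5/74) ln(s² + 1) - (30/37) arctan(s) + C


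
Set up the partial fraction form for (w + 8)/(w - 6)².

Repeated linear factor: α/(w - 6) + β/(w - 6)²


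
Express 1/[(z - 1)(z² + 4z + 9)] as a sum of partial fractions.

Cover-up at z = 1: α = 1/(1² + 4·1 + 9) = 1/14. Then β = -α = -1/14, γ = -α·(4 + 1) = -5/14
Result: (1/14)/(z - 1) - ((1/14)z + 5/14)/(z² + 4z + 9)


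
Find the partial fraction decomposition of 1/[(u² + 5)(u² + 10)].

Coefficient matching gives A = C = 0, B = 1/(10-5) = 1/5, D = -B = -1/5
Result: (1/5)/(u² + 5) - (1/5)/(u² + 10)


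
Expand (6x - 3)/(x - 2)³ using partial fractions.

(6x - 3) = P(x - 2)² + Q(x - 2) + R. At x = 2: R = 6·2 - 3 = 9. Coefficients: P = 0, Q = 6
Result: 6/(x - 2)² + 9/(x - 2)³


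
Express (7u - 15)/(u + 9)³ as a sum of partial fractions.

(7u - 15) = P(u + 9)² + Q(u + 9) + R. At u = -9: R = 7·(-9) - 15 = -78. Coefficients: P = 0, Q = 7
Result: 7/(u + 9)² - 78/(u + 9)³


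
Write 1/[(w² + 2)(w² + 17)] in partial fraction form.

Coefficient matching gives A = C = 0, B = 1/(17-2) = 1/15, D = -B = -1/15
Result: (1/15)/(w² + 2) - (1/15)/(w² + 17)


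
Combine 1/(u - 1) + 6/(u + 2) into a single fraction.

Common denominator (u - 1)(u + 2). Numerator: 1(u + 2) + 6(u - 1) = (u + 2) + (6u - 6) = 7u - 4
Result: (7u - 4)/[(u - 1)(u + 2)]


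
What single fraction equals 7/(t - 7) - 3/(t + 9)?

Common denominator (t - 7)(t + 9). Numerator: 7(t + 9) - 3(t - 7) = (7t + 63) - (3t - 21) = 4t + 84
Result: (4t + 84)/[(t - 7)(t + 9)]


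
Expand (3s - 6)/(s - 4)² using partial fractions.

(3s - 6) = A(s - 4) + B. At s = 4: B = 3·4 - 6 = 6. Coeff of s: A = 3
Result: 3/(s - 4) + 6/(s - 4)²


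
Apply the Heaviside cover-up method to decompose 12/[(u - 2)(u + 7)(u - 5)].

Cover (u - 2), u=2: α = 12/[(2 + 7)(2 - 5)] = -4/9. Cover (u + 7), u=-7: β = 12/[(-7 - 2)(-7 - 5)] = 1/9. Cover (u - 5), u=5: γ = 12/[(5 - 2)(5 + 7)] = 1/3.
Result: (-4/9)/(u - 2) + (1/9)/(u + 7) + (1/3)/(u - 5)


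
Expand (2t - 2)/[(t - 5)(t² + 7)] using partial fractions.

At t=5: A = (2·5 - 2)/(5² + 7) = 1/4. B = -A = -1/4, C = 2 - 5·A = 3/4
Result: (1/4)/(t - 5) - ((1/4)t - 3/4)/(t² + 7)


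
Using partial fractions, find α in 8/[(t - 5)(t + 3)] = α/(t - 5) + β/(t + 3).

Cover-up at t = 5: α = 8/(5 + 3) = 8/8 = 1


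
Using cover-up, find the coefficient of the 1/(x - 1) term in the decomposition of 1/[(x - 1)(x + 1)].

Cover (x - 1), set x=1: 1/((x + 1) at x=1) = 1/(2) = 1/2


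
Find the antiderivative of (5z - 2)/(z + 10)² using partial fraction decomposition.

Decompose: P = 5, Q = 5·(-10) - 2 = -52, so (5z - 2)/(z + 10)² = 5/(z + 10) - 52/(z + 10)². Integrate: ∫ P/(z + 10) dz = 5 ln|(z + 10)|; ∫ Q/(z + 10)² dz = 52/(z + 10). Sum: 5 ln|(z + 10)| + 52/(z + 10) + C


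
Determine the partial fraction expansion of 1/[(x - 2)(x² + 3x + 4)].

Cover-up at x = 2: α = 1/(2² + 3·2 + 4) = 1/14. Then β = -α = -1/14, γ = -α·(3 + 2) = -5/14
Result: (1/14)/(x - 2) - ((1/14)x + 5/14)/(x² + 3x + 4)


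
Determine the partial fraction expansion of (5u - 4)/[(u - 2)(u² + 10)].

At u=2: α = (5·2 - 4)/(2² + 10) = 3/7. β = -α = -3/7, γ = 5 - 2·α = 29/7
Result: (3/7)/(u - 2) - ((3/7)u - 29/7)/(u² + 10)


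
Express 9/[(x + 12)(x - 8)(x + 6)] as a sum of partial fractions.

Using cover-up method: P = 3/40, Q = 9/280, R = -3/28
Result: (3/40)/(x + 12) + (9/280)/(x - 8) - (3/28)/(x + 6)


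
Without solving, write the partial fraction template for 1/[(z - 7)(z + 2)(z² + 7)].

Two linear + quadratic: α/(z - 7) + β/(z + 2) + (γz + δ)/(z² + 7)


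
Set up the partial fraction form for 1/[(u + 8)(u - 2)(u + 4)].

Three distinct linear factors: A/(u + 8) + B/(u - 2) + C/(u + 4)


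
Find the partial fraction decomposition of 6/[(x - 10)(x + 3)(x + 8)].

Using cover-up method: P = 1/39, Q = -6/65, R = 1/15
Result: (1/39)/(x - 10) - (6/65)/(x + 3) + (1/15)/(x + 8)


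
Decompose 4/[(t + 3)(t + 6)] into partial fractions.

4/(t + 3)(t + 6) = A/(t + 3) + B/(t + 6). A = 4/(-3 + 6) = 4/3, B = 4/(-6 + 3) = -4/3
Result: (4/3)/(t + 3) - (4/3)/(t + 6)


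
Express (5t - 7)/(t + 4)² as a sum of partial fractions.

(5t - 7) = P(t + 4) + Q. At t = -4: Q = 5·(-4) - 7 = -27. Coeff of t: P = 5
Result: 5/(t + 4) - 27/(t + 4)²


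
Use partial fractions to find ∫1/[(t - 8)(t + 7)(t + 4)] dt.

Cover-up: α = 1/180, β = 1/45, γ = -1/36. Decomposition: (1/180)/(t - 8) + (1/45)/(t + 7) - (1/36)/(t + 4). Integrate each term: (1/180) ln|(t - 8)| + (1/45) ln|(t + 7)| - (1/36) ln|(t + 4)| + C


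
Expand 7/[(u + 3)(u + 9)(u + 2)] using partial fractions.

Using cover-up method: P = -7/6, Q = 1/6, R = 1
Result: (-7/6)/(u + 3) + (1/6)/(u + 9) + 1/(u + 2)


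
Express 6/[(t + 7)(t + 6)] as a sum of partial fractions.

6/(t + 7)(t + 6) = A/(t + 7) + B/(t + 6). A = 6/(-7 + 6) = -6, B = 6/(-6 + 7) = 6
Result: -6/(t + 7) + 6/(t + 6)


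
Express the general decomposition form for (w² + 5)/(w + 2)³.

Repeated linear factor (power 3): A/(w + 2) + B/(w + 2)² + C/(w + 2)³


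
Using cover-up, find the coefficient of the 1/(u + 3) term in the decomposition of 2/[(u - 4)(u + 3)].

Cover (u + 3), set u=-3: 2/((u - 4) at u=-3) = 2/(-7) = -2/7


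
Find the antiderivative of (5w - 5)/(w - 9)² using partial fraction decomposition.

Decompose: P = 5, Q = 5·9 - 5 = 40, so (5w - 5)/(w - 9)² = 5/(w - 9) + 40/(w - 9)². Integrate: ∫ P/(w - 9) dw = 5 ln|(w - 9)|; ∫ Q/(w - 9)² dw = -40/(w - 9). Sum: 5 ln|(w - 9)| - 40/(w - 9) + C


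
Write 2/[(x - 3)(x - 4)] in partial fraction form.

2/(x - 3)(x - 4) = P/(x - 3) + Q/(x - 4). P = 2/(3 - 4) = -2, Q = 2/(4 - 3) = 2
Result: -2/(x - 3) + 2/(x - 4)


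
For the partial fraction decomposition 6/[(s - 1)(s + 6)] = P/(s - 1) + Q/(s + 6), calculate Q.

Cover-up at s = -6: Q = 6/(-6 - 1) = -6/7


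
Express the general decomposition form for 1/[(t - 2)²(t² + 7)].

Repeated linear + quadratic: A/(t - 2) + B/(t - 2)² + (Ct + D)/(t² + 7)


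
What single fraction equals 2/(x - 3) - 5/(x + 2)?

Common denominator (x - 3)(x + 2). Numerator: 2(x + 2) - 5(x - 3) = (2x + 4) - (5x - 15) = -3x + 19
Result: (-3x + 19)/[(x - 3)(x + 2)]


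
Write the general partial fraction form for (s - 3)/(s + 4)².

Repeated linear factor: P/(s + 4) + Q/(s + 4)²


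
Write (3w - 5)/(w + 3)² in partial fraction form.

(3w - 5) = P(w + 3) + Q. At w = -3: Q = 3·(-3) - 5 = -14. Coeff of w: P = 3
Result: 3/(w + 3) - 14/(w + 3)²


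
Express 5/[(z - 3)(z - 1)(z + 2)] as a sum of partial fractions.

Using cover-up method: A = 1/2, B = -5/6, C = 1/3
Result: (1/2)/(z - 3) - (5/6)/(z - 1) + (1/3)/(z + 2)


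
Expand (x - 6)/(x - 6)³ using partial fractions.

(x - 6) = A(x - 6)² + B(x - 6) + C. At x = 6: C = 1·6 - 6 = 0. Coefficients: A = 0, B = 1
Result: 1/(x - 6)²


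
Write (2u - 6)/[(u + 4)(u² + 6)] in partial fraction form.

At u=-4: A = (2·(-4) - 6)/((-4)² + 6) = -7/11. B = -A = 7/11, C = 2 - (-4)·A = -6/11
Result: (-7/11)/(u + 4) + ((7/11)u - 6/11)/(u² + 6)


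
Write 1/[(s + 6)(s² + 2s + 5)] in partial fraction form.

Cover-up at s = -6: A = 1/((-6)² + 2·(-6) + 5) = 1/29. Then B = -A = -1/29, C = -A·(2 - 6) = 4/29
Result: (1/29)/(s + 6) - ((1/29)s - 4/29)/(s² + 2s + 5)


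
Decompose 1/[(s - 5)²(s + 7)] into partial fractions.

Cover-up at s=-7: γ = 1/(-7 - 5)² = 1/144. Cover-up at s=5: β = 1/(5 + 7) = 1/12. Comparing s² coeff: α = -γ = -1/144
Result: (-1/144)/(s - 5) + (1/12)/(s - 5)² + (1/144)/(s + 7)


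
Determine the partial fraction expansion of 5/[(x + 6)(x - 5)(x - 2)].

Using cover-up method: A = 5/88, B = 5/33, C = -5/24
Result: (5/88)/(x + 6) + (5/33)/(x - 5) - (5/24)/(x - 2)


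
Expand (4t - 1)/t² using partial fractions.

(4t - 1) = At + B. At t = 0: B = 4·0 - 1 = -1. Coeff of t: A = 4
Result: 4/t - 1/t²


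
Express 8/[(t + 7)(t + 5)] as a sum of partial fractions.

8/(t + 7)(t + 5) = P/(t + 7) + Q/(t + 5). P = 8/(-7 + 5) = -4, Q = 8/(-5 + 7) = 4
Result: -4/(t + 7) + 4/(t + 5)


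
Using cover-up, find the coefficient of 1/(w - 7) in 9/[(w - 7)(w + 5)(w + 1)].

Cover (w - 7), set w=7: 9/[(7 + 5)(7 + 1)] = 3/32


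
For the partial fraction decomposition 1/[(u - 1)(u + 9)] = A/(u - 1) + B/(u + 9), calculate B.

Cover-up at u = -9: B = 1/(-9 - 1) = -1/10


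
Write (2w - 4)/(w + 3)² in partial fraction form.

(2w - 4) = A(w + 3) + B. At w = -3: B = 2·(-3) - 4 = -10. Coeff of w: A = 2
Result: 2/(w + 3) - 10/(w + 3)²


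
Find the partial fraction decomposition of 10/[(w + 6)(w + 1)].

10/(w + 6)(w + 1) = P/(w + 6) + Q/(w + 1). P = 10/(-6 + 1) = -2, Q = 10/(-1 + 6) = 2
Result: -2/(w + 6) + 2/(w + 1)


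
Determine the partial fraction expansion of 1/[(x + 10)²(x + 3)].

Cover-up at x=-3: C = 1/(-3 + 10)² = 1/49. Cover-up at x=-10: B = 1/(-10 + 3) = -1/7. Comparing x² coeff: A = -C = -1/49
Result: (-1/49)/(x + 10) - (1/7)/(x + 10)² + (1/49)/(x + 3)


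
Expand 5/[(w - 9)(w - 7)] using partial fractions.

5/(w - 9)(w - 7) = A/(w - 9) + B/(w - 7). A = 5/(9 - 7) = 5/2, B = 5/(7 - 9) = -5/2
Result: (5/2)/(w - 9) - (5/2)/(w - 7)


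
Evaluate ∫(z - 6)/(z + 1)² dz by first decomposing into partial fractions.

Decompose: P = 1, Q = 1·(-1) - 6 = -7, so (z - 6)/(z + 1)² = 1/(z + 1) - 7/(z + 1)². Integrate: ∫ P/(z + 1) dz = ln|(z + 1)|; ∫ Q/(z + 1)² dz = 7/(z + 1). Sum: ln|(z + 1)| + 7/(z + 1) + C


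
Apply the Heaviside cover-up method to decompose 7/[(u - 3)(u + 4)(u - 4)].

Cover (u - 3), u=3: A = 7/[(3 + 4)(3 - 4)] = -1. Cover (u + 4), u=-4: B = 7/[(-4 - 3)(-4 - 4)] = 1/8. Cover (u - 4), u=4: C = 7/[(4 - 3)(4 + 4)] = 7/8.
Result: -1/(u - 3) + (1/8)/(u + 4) + (7/8)/(u - 4)


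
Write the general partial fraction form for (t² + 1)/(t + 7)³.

Repeated linear factor (power 3): A/(t + 7) + B/(t + 7)² + C/(t + 7)³


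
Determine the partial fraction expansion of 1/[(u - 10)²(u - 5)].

Cover-up at u=5: γ = 1/(5 - 10)² = 1/25. Cover-up at u=10: β = 1/(10 - 5) = 1/5. Comparing u² coeff: α = -γ = -1/25
Result: (-1/25)/(u - 10) + (1/5)/(u - 10)² + (1/25)/(u - 5)


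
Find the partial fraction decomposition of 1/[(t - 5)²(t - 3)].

Cover-up at t=3: γ = 1/(3 - 5)² = 1/4. Cover-up at t=5: β = 1/(5 - 3) = 1/2. Comparing t² coeff: α = -γ = -1/4
Result: (-1/4)/(t - 5) + (1/2)/(t - 5)² + (1/4)/(t - 3)


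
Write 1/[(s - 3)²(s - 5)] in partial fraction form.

Cover-up at s=5: γ = 1/(5 - 3)² = 1/4. Cover-up at s=3: β = 1/(3 - 5) = -1/2. Comparing s² coeff: α = -γ = -1/4
Result: (-1/4)/(s - 3) - (1/2)/(s - 3)² + (1/4)/(s - 5)


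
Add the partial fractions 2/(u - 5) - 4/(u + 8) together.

Common denominator (u - 5)(u + 8). Numerator: 2(u + 8) - 4(u - 5) = (2u + 16) - (4u - 20) = -2u + 36
Result: (-2u + 36)/[(u - 5)(u + 8)]


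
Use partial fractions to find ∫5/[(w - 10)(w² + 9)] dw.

Cover-up at w=10: A = 5/(10²+9) = 5/109. Coeff matching: B = -5/109, C = -50/109. Decomposition: (5/109)/(w - 10) - ((5/109)w + 50/109)/(w² + 9). Integrate: linear → ln, quadratic → (1/2)ln + arctan: (5/109) ln|(w - 10)| - (5/218) ln(w² + 9) - (50/327) arctan(w/3) + C


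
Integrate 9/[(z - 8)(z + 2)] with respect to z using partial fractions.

Decompose: 9/[(z - 8)(z + 2)] = (9/10)/(z - 8) - (9/10)/(z + 2). Integrate each term: (9/10) ln|(z - 8)| - (9/10) ln|(z + 2)| + C


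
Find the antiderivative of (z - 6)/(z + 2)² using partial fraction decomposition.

Decompose: P = 1, Q = 1·(-2) - 6 = -8, so (z - 6)/(z + 2)² = 1/(z + 2) - 8/(z + 2)². Integrate: ∫ P/(z + 2) dz = ln|(z + 2)|; ∫ Q/(z + 2)² dz = 8/(z + 2). Sum: ln|(z + 2)| + 8/(z + 2) + C


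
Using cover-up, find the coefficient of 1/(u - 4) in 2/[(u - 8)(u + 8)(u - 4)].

Cover (u - 4), set u=4: 2/[(4 - 8)(4 + 8)] = -1/24


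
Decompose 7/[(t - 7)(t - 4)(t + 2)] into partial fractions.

Using cover-up method: P = 7/27, Q = -7/18, R = 7/54
Result: (7/27)/(t - 7) - (7/18)/(t - 4) + (7/54)/(t + 2)


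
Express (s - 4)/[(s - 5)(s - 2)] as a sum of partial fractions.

At s=5: P = (1·5 - 4)/(5 - 2) = 1/3. At s=2: Q = (1·2 - 4)/(2 - 5) = 2/3
Result: (1/3)/(s - 5) + (2/3)/(s - 2)


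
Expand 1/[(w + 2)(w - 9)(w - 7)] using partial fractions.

Using cover-up method: P = 1/99, Q = 1/22, R = -1/18
Result: (1/99)/(w + 2) + (1/22)/(w - 9) - (1/18)/(w - 7)


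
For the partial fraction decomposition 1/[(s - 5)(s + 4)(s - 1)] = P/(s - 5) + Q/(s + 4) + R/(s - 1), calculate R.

Cover-up at s = 1: R = 1/[(1 - 5)(1 + 4)] = 1/[(-4)(5)] = -1/20


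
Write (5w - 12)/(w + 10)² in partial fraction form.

(5w - 12) = A(w + 10) + B. At w = -10: B = 5·(-10) - 12 = -62. Coeff of w: A = 5
Result: 5/(w + 10) - 62/(w + 10)²


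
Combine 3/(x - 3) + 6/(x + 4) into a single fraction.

Common denominator (x - 3)(x + 4). Numerator: 3(x + 4) + 6(x - 3) = (3x + 12) + (6x - 18) = 9x - 6
Result: (9x - 6)/[(x - 3)(x + 4)]


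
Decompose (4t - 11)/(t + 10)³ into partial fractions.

(4t - 11) = α(t + 10)² + β(t + 10) + γ. At t = -10: γ = 4·(-10) - 11 = -51. Coefficients: α = 0, β = 4
Result: 4/(t + 10)² - 51/(t + 10)³


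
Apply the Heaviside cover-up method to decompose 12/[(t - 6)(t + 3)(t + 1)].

Cover (t - 6), t=6: P = 12/[(6 + 3)(6 + 1)] = 4/21. Cover (t + 3), t=-3: Q = 12/[(-3 - 6)(-3 + 1)] = 2/3. Cover (t + 1), t=-1: R = 12/[(-1 - 6)(-1 + 3)] = -6/7.
Result: (4/21)/(t - 6) + (2/3)/(t + 3) - (6/7)/(t + 1)


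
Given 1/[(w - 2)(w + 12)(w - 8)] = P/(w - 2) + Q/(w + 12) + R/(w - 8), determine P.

Cover-up at w = 2: P = 1/[(2 + 12)(2 - 8)] = 1/[(14)(-6)] = -1/84


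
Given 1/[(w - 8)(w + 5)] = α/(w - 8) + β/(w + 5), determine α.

Cover-up at w = 8: α = 1/(8 + 5) = 1/13


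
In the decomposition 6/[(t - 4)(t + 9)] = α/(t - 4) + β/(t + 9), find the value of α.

Cover-up at t = 4: α = 6/(4 + 9) = 6/13


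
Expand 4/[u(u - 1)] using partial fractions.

4/u(u - 1) = P/u + Q/(u - 1). P = 4/(0 - 1) = -4, Q = 4/(1 - 0) = 4
Result: -4/u + 4/(u - 1)


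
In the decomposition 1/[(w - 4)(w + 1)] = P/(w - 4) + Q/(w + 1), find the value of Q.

Cover-up at w = -1: Q = 1/(-1 - 4) = -1/5


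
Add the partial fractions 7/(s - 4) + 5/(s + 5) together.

Common denominator (s - 4)(s + 5). Numerator: 7(s + 5) + 5(s - 4) = (7s + 35) + (5s - 20) = 12s + 15
Result: (12s + 15)/[(s - 4)(s + 5)]


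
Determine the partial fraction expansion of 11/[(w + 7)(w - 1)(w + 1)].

Using cover-up method: A = 11/48, B = 11/16, C = -11/12
Result: (11/48)/(w + 7) + (11/16)/(w - 1) - (11/12)/(w + 1)


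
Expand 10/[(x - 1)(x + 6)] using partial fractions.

10/(x - 1)(x + 6) = P/(x - 1) + Q/(x + 6). P = 10/(1 + 6) = 10/7, Q = 10/(-6 - 1) = -10/7
Result: (10/7)/(x - 1) - (10/7)/(x + 6)


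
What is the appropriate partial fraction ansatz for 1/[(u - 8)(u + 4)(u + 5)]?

Three distinct linear factors: α/(u - 8) + β/(u + 4) + γ/(u + 5)


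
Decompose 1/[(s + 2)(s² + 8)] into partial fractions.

Cover-up at s = -2: P = 1/((-2)² + 8) = 1/12. Then Q = -P = -1/12, R = -P·(0 - 2) = 1/6
Result: (1/12)/(s + 2) - ((1/12)s - 1/6)/(s² + 8)


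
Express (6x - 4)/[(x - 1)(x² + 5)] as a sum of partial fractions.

At x=1: A = (6·1 - 4)/(1² + 5) = 1/3. B = -A = -1/3, C = 6 - 1·A = 17/3
Result: (1/3)/(x - 1) - ((1/3)x - 17/3)/(x² + 5)


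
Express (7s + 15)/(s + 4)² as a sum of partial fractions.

(7s + 15) = A(s + 4) + B. At s = -4: B = 7·(-4) + 15 = -13. Coeff of s: A = 7
Result: 7/(s + 4) - 13/(s + 4)²


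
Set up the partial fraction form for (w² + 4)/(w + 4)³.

Repeated linear factor (power 3): α/(w + 4) + β/(w + 4)² + γ/(w + 4)³


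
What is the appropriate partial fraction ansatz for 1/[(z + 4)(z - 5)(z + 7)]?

Three distinct linear factors: A/(z + 4) + B/(z - 5) + C/(z + 7)


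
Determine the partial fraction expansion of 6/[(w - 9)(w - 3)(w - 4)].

Using cover-up method: α = 1/5, β = 1, γ = -6/5
Result: (1/5)/(w - 9) + 1/(w - 3) - (6/5)/(w - 4)


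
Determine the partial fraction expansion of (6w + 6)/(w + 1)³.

(6w + 6) = P(w + 1)² + Q(w + 1) + R. At w = -1: R = 6·(-1) + 6 = 0. Coefficients: P = 0, Q = 6
Result: 6/(w + 1)²


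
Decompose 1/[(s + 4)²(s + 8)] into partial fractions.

Cover-up at s=-8: R = 1/(-8 + 4)² = 1/16. Cover-up at s=-4: Q = 1/(-4 + 8) = 1/4. Comparing s² coeff: P = -R = -1/16
Result: (-1/16)/(s + 4) + (1/4)/(s + 4)² + (1/16)/(s + 8)


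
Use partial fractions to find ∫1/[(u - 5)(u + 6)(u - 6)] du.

Cover-up: P = -1/11, Q = 1/132, R = 1/12. Decomposition: (-1/11)/(u - 5) + (1/132)/(u + 6) + (1/12)/(u - 6). Integrate each term: (-1/11) ln|(u - 5)| + (1/132) ln|(u + 6)| + (1/12) ln|(u - 6)| + C


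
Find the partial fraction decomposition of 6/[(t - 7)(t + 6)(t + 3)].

Using cover-up method: P = 3/65, Q = 2/13, R = -1/5
Result: (3/65)/(t - 7) + (2/13)/(t + 6) - (1/5)/(t + 3)


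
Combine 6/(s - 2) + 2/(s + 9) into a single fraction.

Common denominator (s - 2)(s + 9). Numerator: 6(s + 9) + 2(s - 2) = (6s + 54) + (2s - 4) = 8s + 50
Result: (8s + 50)/[(s - 2)(s + 9)]


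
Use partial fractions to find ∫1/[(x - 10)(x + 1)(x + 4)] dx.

Cover-up: P = 1/154, Q = -1/33, R = 1/42. Decomposition: (1/154)/(x - 10) - (1/33)/(x + 1) + (1/42)/(x + 4). Integrate each term: (1/154) ln|(x - 10)| - (1/33) ln|(x + 1)| + (1/42) ln|(x + 4)| + C


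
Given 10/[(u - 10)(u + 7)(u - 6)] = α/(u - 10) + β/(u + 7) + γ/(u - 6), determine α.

Cover-up at u = 10: α = 10/[(10 + 7)(10 - 6)] = 10/[(17)(4)] = 10/68 = 5/34


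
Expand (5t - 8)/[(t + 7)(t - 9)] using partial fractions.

At t=-7: A = (5·(-7) - 8)/(-7 - 9) = 43/16. At t=9: B = (5·9 - 8)/(9 + 7) = 37/16
Result: (43/16)/(t + 7) + (37/16)/(t - 9)


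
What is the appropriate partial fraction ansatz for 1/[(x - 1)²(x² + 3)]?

Repeated linear + quadratic: A/(x - 1) + B/(x - 1)² + (Cx + D)/(x² + 3)


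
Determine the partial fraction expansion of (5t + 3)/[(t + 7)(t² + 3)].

At t=-7: α = (5·(-7) + 3)/((-7)² + 3) = -8/13. β = -α = 8/13, γ = 5 - (-7)·α = 9/13
Result: (-8/13)/(t + 7) + ((8/13)t + 9/13)/(t² + 3)


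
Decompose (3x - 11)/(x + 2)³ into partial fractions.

(3x - 11) = A(x + 2)² + B(x + 2) + C. At x = -2: C = 3·(-2) - 11 = -17. Coefficients: A = 0, B = 3
Result: 3/(x + 2)² - 17/(x + 2)³


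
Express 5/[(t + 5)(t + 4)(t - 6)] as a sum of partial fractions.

Using cover-up method: A = 5/11, B = -1/2, C = 1/22
Result: (5/11)/(t + 5) - (1/2)/(t + 4) + (1/22)/(t - 6)


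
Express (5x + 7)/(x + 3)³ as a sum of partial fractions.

(5x + 7) = P(x + 3)² + Q(x + 3) + R. At x = -3: R = 5·(-3) + 7 = -8. Coefficients: P = 0, Q = 5
Result: 5/(x + 3)² - 8/(x + 3)³


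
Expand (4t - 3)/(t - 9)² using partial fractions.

(4t - 3) = P(t - 9) + Q. At t = 9: Q = 4·9 - 3 = 33. Coeff of t: P = 4
Result: 4/(t - 9) + 33/(t - 9)²


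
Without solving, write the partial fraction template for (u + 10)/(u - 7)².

Repeated linear factor: α/(u - 7) + β/(u - 7)²


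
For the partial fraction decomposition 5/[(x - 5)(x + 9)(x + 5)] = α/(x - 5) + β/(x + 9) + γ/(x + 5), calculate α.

Cover-up at x = 5: α = 5/[(5 + 9)(5 + 5)] = 5/[(14)(10)] = 5/140 = 1/28


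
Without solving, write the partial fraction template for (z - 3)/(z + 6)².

Repeated linear factor: P/(z + 6) + Q/(z + 6)²


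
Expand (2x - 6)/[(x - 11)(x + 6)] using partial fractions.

At x=11: α = (2·11 - 6)/(11 + 6) = 16/17. At x=-6: β = (2·(-6) - 6)/(-6 - 11) = 18/17
Result: (16/17)/(x - 11) + (18/17)/(x + 6)


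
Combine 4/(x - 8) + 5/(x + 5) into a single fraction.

Common denominator (x - 8)(x + 5). Numerator: 4(x + 5) + 5(x - 8) = (4x + 20) + (5x - 40) = 9x - 20
Result: (9x - 20)/[(x - 8)(x + 5)]


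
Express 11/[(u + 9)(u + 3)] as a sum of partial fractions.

11/(u + 9)(u + 3) = P/(u + 9) + Q/(u + 3). P = 11/(-9 + 3) = -11/6, Q = 11/(-3 + 9) = 11/6
Result: (-11/6)/(u + 9) + (11/6)/(u + 3)


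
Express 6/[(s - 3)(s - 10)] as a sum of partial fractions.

6/(s - 3)(s - 10) = A/(s - 3) + B/(s - 10). A = 6/(3 - 10) = -6/7, B = 6/(10 - 3) = 6/7
Result: (-6/7)/(s - 3) + (6/7)/(s - 10)


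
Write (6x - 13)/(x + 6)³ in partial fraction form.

(6x - 13) = α(x + 6)² + β(x + 6) + γ. At x = -6: γ = 6·(-6) - 13 = -49. Coefficients: α = 0, β = 6
Result: 6/(x + 6)² - 49/(x + 6)³


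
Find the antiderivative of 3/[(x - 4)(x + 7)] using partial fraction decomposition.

Decompose: 3/[(x - 4)(x + 7)] = (3/11)/(x - 4) - (3/11)/(x + 7). Integrate each term: (3/11) ln|(x - 4)| - (3/11) ln|(x + 7)| + C


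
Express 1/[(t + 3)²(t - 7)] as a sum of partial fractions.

Cover-up at t=7: γ = 1/(7 + 3)² = 1/100. Cover-up at t=-3: β = 1/(-3 - 7) = -1/10. Comparing t² coeff: α = -γ = -1/100
Result: (-1/100)/(t + 3) - (1/10)/(t + 3)² + (1/100)/(t - 7)


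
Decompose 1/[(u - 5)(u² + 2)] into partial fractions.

Cover-up at u = 5: α = 1/(5² + 2) = 1/27. Then β = -α = -1/27, γ = -α·(0 + 5) = -5/27
Result: (1/27)/(u - 5) - ((1/27)u + 5/27)/(u² + 2)


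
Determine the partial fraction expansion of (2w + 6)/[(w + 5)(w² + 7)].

At w=-5: P = (2·(-5) + 6)/((-5)² + 7) = -1/8. Q = -P = 1/8, R = 2 - (-5)·P = 11/8
Result: (-1/8)/(w + 5) + ((1/8)w + 11/8)/(w² + 7)


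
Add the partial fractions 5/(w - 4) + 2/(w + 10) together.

Common denominator (w - 4)(w + 10). Numerator: 5(w + 10) + 2(w - 4) = (5w + 50) + (2w - 8) = 7w + 42
Result: (7w + 42)/[(w - 4)(w + 10)]


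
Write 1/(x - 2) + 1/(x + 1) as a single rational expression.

Common denominator (x - 2)(x + 1). Numerator: 1(x + 1) + 1(x - 2) = (x + 1) + (x - 2) = 2x - 1
Result: (2x - 1)/[(x - 2)(x + 1)]


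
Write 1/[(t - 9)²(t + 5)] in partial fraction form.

Cover-up at t=-5: C = 1/(-5 - 9)² = 1/196. Cover-up at t=9: B = 1/(9 + 5) = 1/14. Comparing t² coeff: A = -C = -1/196
Result: (-1/196)/(t - 9) + (1/14)/(t - 9)² + (1/196)/(t + 5)


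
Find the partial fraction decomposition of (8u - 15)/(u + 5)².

(8u - 15) = A(u + 5) + B. At u = -5: B = 8·(-5) - 15 = -55. Coeff of u: A = 8
Result: 8/(u + 5) - 55/(u + 5)²


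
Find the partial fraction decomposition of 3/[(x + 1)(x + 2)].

3/(x + 1)(x + 2) = A/(x + 1) + B/(x + 2). A = 3/(-1 + 2) = 3, B = 3/(-2 + 1) = -3
Result: 3/(x + 1) - 3/(x + 2)


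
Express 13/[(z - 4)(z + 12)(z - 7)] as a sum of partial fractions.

Using cover-up method: α = -13/48, β = 13/304, γ = 13/57
Result: (-13/48)/(z - 4) + (13/304)/(z + 12) + (13/57)/(z - 7)


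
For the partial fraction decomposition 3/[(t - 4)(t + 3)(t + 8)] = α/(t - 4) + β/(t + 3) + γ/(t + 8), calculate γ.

Cover-up at t = -8: γ = 3/[(-8 - 4)(-8 + 3)] = 3/[(-12)(-5)] = 3/60 = 1/20


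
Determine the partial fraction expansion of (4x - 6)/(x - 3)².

(4x - 6) = P(x - 3) + Q. At x = 3: Q = 4·3 - 6 = 6. Coeff of x: P = 4
Result: 4/(x - 3) + 6/(x - 3)²


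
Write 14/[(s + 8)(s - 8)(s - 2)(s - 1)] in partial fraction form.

Using Heaviside cover-up: (-7/720)/(s + 8) + (1/48)/(s - 8) - (7/30)/(s - 2) + (2/9)/(s - 1)


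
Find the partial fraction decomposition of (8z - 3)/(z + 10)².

(8z - 3) = A(z + 10) + B. At z = -10: B = 8·(-10) - 3 = -83. Coeff of z: A = 8
Result: 8/(z + 10) - 83/(z + 10)²


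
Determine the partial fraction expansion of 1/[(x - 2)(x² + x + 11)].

Cover-up at x = 2: A = 1/(2² + 1·2 + 11) = 1/17. Then B = -A = -1/17, C = -A·(1 + 2) = -3/17
Result: (1/17)/(x - 2) - ((1/17)x + 3/17)/(x² + x + 11)


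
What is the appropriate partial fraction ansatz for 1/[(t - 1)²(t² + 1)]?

Repeated linear + quadratic: P/(t - 1) + Q/(t - 1)² + (Rt + S)/(t² + 1)


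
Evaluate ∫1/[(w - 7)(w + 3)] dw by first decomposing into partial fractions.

Decompose: 1/[(w - 7)(w + 3)] = (1/10)/(w - 7) - (1/10)/(w + 3). Integrate each term: (1/10) ln|(w - 7)| - (1/10) ln|(w + 3)| + C


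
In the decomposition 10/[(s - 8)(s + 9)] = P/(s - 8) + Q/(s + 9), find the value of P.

Cover-up at s = 8: P = 10/(8 + 9) = 10/17


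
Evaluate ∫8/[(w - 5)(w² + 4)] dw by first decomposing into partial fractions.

Cover-up at w=5: α = 8/(5²+4) = 8/29. Coeff matching: β = -8/29, γ = -40/29. Decomposition: (8/29)/(w - 5) - ((8/29)w + 40/29)/(w² + 4). Integrate: linear → ln, quadratic → (1/2)ln + arctan: (8/29) ln|(w - 5)| - (4/29) ln(w² + 4) - (20/29) arctan(w/2) + C


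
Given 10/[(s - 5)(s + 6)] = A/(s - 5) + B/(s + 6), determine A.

Cover-up at s = 5: A = 10/(5 + 6) = 10/11


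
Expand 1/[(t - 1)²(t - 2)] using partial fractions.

Cover-up at t=2: γ = 1/(2 - 1)² = 1. Cover-up at t=1: β = 1/(1 - 2) = -1. Comparing t² coeff: α = -γ = -1
Result: -1/(t - 1) - 1/(t - 1)² + 1/(t - 2)


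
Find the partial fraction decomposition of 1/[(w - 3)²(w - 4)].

Cover-up at w=4: C = 1/(4 - 3)² = 1. Cover-up at w=3: B = 1/(3 - 4) = -1. Comparing w² coeff: A = -C = -1
Result: -1/(w - 3) - 1/(w - 3)² + 1/(w - 4)


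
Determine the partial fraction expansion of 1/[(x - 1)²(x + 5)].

Cover-up at x=-5: C = 1/(-5 - 1)² = 1/36. Cover-up at x=1: B = 1/(1 + 5) = 1/6. Comparing x² coeff: A = -C = -1/36
Result: (-1/36)/(x - 1) + (1/6)/(x - 1)² + (1/36)/(x + 5)


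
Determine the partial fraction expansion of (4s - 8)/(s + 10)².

(4s - 8) = P(s + 10) + Q. At s = -10: Q = 4·(-10) - 8 = -48. Coeff of s: P = 4
Result: 4/(s + 10) - 48/(s + 10)²


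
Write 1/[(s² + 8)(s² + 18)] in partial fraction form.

Coefficient matching gives A = C = 0, B = 1/(18-8) = 1/10, D = -B = -1/10
Result: (1/10)/(s² + 8) - (1/10)/(s² + 18)


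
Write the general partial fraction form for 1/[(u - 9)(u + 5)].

Distinct linear factors: A/(u - 9) + B/(u + 5)


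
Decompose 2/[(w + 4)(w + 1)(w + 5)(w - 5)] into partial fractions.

Using Heaviside cover-up: (2/27)/(w + 4) - (1/36)/(w + 1) - (1/20)/(w + 5) + (1/270)/(w - 5)


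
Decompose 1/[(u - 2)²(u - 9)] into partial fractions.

Cover-up at u=9: C = 1/(9 - 2)² = 1/49. Cover-up at u=2: B = 1/(2 - 9) = -1/7. Comparing u² coeff: A = -C = -1/49
Result: (-1/49)/(u - 2) - (1/7)/(u - 2)² + (1/49)/(u - 9)


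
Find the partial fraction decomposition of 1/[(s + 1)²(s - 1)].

Cover-up at s=1: C = 1/(1 + 1)² = 1/4. Cover-up at s=-1: B = 1/(-1 - 1) = -1/2. Comparing s² coeff: A = -C = -1/4
Result: (-1/4)/(s + 1) - (1/2)/(s + 1)² + (1/4)/(s - 1)


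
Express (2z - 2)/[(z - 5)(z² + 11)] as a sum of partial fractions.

At z=5: P = (2·5 - 2)/(5² + 11) = 2/9. Q = -P = -2/9, R = 2 - 5·P = 8/9
Result: (2/9)/(z - 5) - ((2/9)z - 8/9)/(z² + 11)


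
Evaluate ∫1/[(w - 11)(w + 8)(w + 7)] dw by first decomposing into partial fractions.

Cover-up: α = 1/342, β = 1/19, γ = -1/18. Decomposition: (1/342)/(w - 11) + (1/19)/(w + 8) - (1/18)/(w + 7). Integrate each term: (1/342) ln|(w - 11)| + (1/19) ln|(w + 8)| - (1/18) ln|(w + 7)| + C


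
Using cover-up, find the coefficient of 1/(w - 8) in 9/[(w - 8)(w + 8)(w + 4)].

Cover (w - 8), set w=8: 9/[(8 + 8)(8 + 4)] = 3/64


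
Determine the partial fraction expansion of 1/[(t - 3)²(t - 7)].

Cover-up at t=7: R = 1/(7 - 3)² = 1/16. Cover-up at t=3: Q = 1/(3 - 7) = -1/4. Comparing t² coeff: P = -R = -1/16
Result: (-1/16)/(t - 3) - (1/4)/(t - 3)² + (1/16)/(t - 7)


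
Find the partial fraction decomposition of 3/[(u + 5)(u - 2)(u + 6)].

Using cover-up method: A = -3/7, B = 3/56, C = 3/8
Result: (-3/7)/(u + 5) + (3/56)/(u - 2) + (3/8)/(u + 6)


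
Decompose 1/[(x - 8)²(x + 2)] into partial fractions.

Cover-up at x=-2: R = 1/(-2 - 8)² = 1/100. Cover-up at x=8: Q = 1/(8 + 2) = 1/10. Comparing x² coeff: P = -R = -1/100
Result: (-1/100)/(x - 8) + (1/10)/(x - 8)² + (1/100)/(x + 2)


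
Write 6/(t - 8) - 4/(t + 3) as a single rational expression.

Common denominator (t - 8)(t + 3). Numerator: 6(t + 3) - 4(t - 8) = (6t + 18) - (4t - 32) = 2t + 50
Result: (2t + 50)/[(t - 8)(t + 3)]


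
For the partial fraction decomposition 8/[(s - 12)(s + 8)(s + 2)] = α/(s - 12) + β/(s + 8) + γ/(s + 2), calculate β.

Cover-up at s = -8: β = 8/[(-8 - 12)(-8 + 2)] = 8/[(-20)(-6)] = 8/120 = 1/15


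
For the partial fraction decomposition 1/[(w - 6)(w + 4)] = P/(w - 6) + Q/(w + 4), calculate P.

Cover-up at w = 6: P = 1/(6 + 4) = 1/10


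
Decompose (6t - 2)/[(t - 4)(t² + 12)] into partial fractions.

At t=4: P = (6·4 - 2)/(4² + 12) = 11/14. Q = -P = -11/14, R = 6 - 4·P = 20/7
Result: (11/14)/(t - 4) - ((11/14)t - 20/7)/(t² + 12)


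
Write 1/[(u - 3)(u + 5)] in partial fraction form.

1/(u - 3)(u + 5) = A/(u - 3) + B/(u + 5). A = 1/(3 + 5) = 1/8, B = 1/(-5 - 3) = -1/8
Result: (1/8)/(u - 3) - (1/8)/(u + 5)


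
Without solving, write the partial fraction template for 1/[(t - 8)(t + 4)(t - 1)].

Three distinct linear factors: α/(t - 8) + β/(t + 4) + γ/(t - 1)


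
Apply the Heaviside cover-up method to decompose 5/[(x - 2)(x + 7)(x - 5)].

Cover (x - 2), x=2: A = 5/[(2 + 7)(2 - 5)] = -5/27. Cover (x + 7), x=-7: B = 5/[(-7 - 2)(-7 - 5)] = 5/108. Cover (x - 5), x=5: C = 5/[(5 - 2)(5 + 7)] = 5/36.
Result: (-5/27)/(x - 2) + (5/108)/(x + 7) + (5/36)/(x - 5)


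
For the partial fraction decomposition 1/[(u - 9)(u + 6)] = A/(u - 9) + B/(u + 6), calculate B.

Cover-up at u = -6: B = 1/(-6 - 9) = -1/15


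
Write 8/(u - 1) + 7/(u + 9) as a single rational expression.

Common denominator (u - 1)(u + 9). Numerator: 8(u + 9) + 7(u - 1) = (8u + 72) + (7u - 7) = 15u + 65
Result: (15u + 65)/[(u - 1)(u + 9)]


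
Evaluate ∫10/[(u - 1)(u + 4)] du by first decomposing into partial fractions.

Decompose: 10/[(u - 1)(u + 4)] = 2/(u - 1) - 2/(u + 4). Integrate each term: 2 ln|(u - 1)| - 2 ln|(u + 4)| + C


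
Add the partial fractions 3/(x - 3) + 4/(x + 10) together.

Common denominator (x - 3)(x + 10). Numerator: 3(x + 10) + 4(x - 3) = (3x + 30) + (4x - 12) = 7x + 18
Result: (7x + 18)/[(x - 3)(x + 10)]


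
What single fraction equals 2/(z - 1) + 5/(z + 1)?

Common denominator (z - 1)(z + 1). Numerator: 2(z + 1) + 5(z - 1) = (2z + 2) + (5z - 5) = 7z - 3
Result: (7z - 3)/[(z - 1)(z + 1)]


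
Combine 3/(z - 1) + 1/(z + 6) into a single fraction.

Common denominator (z - 1)(z + 6). Numerator: 3(z + 6) + 1(z - 1) = (3z + 18) + (z - 1) = 4z + 17
Result: (4z + 17)/[(z - 1)(z + 6)]


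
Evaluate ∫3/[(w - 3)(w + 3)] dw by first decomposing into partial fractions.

Decompose: 3/[(w - 3)(w + 3)] = (1/2)/(w - 3) - (1/2)/(w + 3). Integrate each term: (1/2) ln|(w - 3)| - (1/2) ln|(w + 3)| + C


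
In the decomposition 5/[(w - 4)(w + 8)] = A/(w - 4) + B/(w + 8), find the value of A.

Cover-up at w = 4: A = 5/(4 + 8) = 5/12


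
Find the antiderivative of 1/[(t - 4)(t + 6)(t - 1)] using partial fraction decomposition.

Cover-up: A = 1/30, B = 1/70, C = -1/21. Decomposition: (1/30)/(t - 4) + (1/70)/(t + 6) - (1/21)/(t - 1). Integrate each term: (1/30) ln|(t - 4)| + (1/70) ln|(t + 6)| - (1/21) ln|(t - 1)| + C


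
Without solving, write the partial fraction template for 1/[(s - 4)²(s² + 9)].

Repeated linear + quadratic: A/(s - 4) + B/(s - 4)² + (Cs + D)/(s² + 9)
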